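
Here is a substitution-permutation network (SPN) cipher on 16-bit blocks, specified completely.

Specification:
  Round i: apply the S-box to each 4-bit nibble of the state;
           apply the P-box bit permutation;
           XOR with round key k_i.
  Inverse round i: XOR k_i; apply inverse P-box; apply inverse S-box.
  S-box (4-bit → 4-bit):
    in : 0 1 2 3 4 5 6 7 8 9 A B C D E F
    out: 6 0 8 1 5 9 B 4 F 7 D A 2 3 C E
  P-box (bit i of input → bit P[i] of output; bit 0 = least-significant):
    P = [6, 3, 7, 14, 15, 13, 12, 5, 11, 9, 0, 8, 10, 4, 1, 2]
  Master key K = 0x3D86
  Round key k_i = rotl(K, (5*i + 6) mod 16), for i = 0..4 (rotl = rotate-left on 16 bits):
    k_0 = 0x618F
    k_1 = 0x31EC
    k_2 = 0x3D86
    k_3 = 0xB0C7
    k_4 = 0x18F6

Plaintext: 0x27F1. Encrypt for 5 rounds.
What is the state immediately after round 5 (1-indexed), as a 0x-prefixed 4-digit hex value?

0x2EEA

s_0 = plaintext = 0x27F1
s_1 = Round(s_0, k_0) = 0x51AA
s_2 = Round(s_1, k_1) = 0xE508
s_3 = Round(s_2, k_2) = 0x4448
s_4 = Round(s_3, k_3) = 0x6C0C
s_5 = Round(s_4, k_4) = 0x2EEA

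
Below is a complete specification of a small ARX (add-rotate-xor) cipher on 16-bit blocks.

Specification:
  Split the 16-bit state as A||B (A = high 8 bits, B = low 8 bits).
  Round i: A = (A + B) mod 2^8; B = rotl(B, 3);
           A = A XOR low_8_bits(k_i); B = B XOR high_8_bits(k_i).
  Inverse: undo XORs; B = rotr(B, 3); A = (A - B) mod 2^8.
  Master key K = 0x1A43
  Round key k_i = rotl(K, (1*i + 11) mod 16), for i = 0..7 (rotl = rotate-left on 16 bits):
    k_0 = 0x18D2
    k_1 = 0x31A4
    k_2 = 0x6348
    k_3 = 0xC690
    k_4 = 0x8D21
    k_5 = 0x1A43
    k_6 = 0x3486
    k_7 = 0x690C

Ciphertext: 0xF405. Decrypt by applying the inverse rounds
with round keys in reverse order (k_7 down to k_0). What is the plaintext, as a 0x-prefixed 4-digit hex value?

0x074A

s_0 = ciphertext = 0xF405
s_1 = InvRound(s_0, k_7) = 0x6B8D
s_2 = InvRound(s_1, k_6) = 0xB637
s_3 = InvRound(s_2, k_5) = 0x50A5
s_4 = InvRound(s_3, k_4) = 0x6C05
s_5 = InvRound(s_4, k_3) = 0x8478
s_6 = InvRound(s_5, k_2) = 0x6963
s_7 = InvRound(s_6, k_1) = 0x834A
s_8 = InvRound(s_7, k_0) = 0x074A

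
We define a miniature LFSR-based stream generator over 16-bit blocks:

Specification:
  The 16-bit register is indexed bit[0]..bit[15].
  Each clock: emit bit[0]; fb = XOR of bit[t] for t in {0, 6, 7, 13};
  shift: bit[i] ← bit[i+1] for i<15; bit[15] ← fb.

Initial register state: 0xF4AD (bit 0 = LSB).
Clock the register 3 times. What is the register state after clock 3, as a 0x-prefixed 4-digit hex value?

reg_0 = 0xF4AD
clock 1: out=1, reg = 0xFA56
clock 2: out=0, reg = 0x7D2B
clock 3: out=1, reg = 0x3E95

0x3E95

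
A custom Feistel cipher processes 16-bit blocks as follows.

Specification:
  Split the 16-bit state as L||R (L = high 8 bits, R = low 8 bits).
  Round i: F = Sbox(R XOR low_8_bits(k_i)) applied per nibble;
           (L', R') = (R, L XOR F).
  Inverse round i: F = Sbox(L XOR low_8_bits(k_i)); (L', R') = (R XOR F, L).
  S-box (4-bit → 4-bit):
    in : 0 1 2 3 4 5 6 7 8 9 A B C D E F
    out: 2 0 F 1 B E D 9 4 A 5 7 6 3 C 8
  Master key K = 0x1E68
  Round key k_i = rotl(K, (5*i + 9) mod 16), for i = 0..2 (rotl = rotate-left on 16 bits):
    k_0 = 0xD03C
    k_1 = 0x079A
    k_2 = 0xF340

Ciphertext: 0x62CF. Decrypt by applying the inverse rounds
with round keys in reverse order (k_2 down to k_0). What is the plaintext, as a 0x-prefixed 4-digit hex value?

s_0 = ciphertext = 0x62CF
s_1 = InvRound(s_0, k_2) = 0x3062
s_2 = InvRound(s_1, k_1) = 0x3730
s_3 = InvRound(s_2, k_0) = 0x1737

0x1737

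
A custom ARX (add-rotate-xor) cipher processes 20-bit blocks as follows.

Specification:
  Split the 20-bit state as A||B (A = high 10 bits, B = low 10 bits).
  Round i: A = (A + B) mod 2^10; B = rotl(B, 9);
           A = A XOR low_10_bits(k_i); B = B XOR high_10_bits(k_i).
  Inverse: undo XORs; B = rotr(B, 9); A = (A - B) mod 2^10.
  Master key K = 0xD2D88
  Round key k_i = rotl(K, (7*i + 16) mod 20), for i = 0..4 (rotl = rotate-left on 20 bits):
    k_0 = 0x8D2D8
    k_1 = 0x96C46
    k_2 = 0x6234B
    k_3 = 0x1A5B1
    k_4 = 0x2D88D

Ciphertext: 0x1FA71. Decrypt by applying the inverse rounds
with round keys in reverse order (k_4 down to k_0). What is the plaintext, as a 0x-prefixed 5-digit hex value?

0x57F23

s_0 = ciphertext = 0x1FA71
s_1 = InvRound(s_0, k_4) = 0xD918F
s_2 = InvRound(s_1, k_3) = 0xC27CC
s_3 = InvRound(s_2, k_2) = 0xEE489
s_4 = InvRound(s_3, k_1) = 0x969A5
s_5 = InvRound(s_4, k_0) = 0x57F23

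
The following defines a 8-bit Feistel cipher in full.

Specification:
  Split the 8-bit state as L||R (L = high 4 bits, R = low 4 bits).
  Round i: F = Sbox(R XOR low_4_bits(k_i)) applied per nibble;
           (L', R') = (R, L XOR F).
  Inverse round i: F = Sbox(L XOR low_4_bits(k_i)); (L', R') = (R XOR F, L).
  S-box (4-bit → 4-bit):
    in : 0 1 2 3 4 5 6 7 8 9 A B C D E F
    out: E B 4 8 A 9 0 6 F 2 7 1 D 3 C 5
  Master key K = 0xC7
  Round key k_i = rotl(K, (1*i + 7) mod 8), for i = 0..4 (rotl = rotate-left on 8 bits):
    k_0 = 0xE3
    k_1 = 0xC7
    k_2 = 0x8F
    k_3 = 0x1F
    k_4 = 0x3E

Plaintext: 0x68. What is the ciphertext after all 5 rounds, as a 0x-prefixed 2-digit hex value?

s_0 = plaintext = 0x68
s_1 = Round(s_0, k_0) = 0x87
s_2 = Round(s_1, k_1) = 0x76
s_3 = Round(s_2, k_2) = 0x65
s_4 = Round(s_3, k_3) = 0x51
s_5 = Round(s_4, k_4) = 0x10

0x10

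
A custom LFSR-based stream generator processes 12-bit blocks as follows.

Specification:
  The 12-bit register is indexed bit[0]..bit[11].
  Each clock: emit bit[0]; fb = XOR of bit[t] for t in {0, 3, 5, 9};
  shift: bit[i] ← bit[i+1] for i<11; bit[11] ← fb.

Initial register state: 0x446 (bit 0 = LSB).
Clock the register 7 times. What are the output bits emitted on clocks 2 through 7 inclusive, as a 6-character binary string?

reg_0 = 0x446
clock 1: out=0, reg = 0x223
clock 2: out=1, reg = 0x911
clock 3: out=1, reg = 0xC88
clock 4: out=0, reg = 0xE44
clock 5: out=0, reg = 0xF22
clock 6: out=0, reg = 0x791
clock 7: out=1, reg = 0x3C8

110001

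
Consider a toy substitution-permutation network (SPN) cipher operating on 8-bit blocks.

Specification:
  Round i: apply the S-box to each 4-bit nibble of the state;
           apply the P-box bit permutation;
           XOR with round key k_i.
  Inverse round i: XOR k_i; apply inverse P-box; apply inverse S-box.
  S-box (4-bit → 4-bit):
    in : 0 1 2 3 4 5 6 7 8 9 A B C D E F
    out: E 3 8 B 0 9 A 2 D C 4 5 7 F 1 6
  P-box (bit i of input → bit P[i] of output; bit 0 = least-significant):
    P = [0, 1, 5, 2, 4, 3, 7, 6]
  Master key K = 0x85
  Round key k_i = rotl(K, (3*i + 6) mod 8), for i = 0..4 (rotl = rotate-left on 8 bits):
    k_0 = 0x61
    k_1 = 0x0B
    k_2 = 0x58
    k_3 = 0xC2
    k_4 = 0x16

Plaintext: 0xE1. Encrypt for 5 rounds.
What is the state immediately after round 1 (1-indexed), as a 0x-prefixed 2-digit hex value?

s_0 = plaintext = 0xE1
s_1 = Round(s_0, k_0) = 0x72
s_2 = Round(s_1, k_1) = 0x07
s_3 = Round(s_2, k_2) = 0x92
s_4 = Round(s_3, k_3) = 0x06
s_5 = Round(s_4, k_4) = 0xD8

0x72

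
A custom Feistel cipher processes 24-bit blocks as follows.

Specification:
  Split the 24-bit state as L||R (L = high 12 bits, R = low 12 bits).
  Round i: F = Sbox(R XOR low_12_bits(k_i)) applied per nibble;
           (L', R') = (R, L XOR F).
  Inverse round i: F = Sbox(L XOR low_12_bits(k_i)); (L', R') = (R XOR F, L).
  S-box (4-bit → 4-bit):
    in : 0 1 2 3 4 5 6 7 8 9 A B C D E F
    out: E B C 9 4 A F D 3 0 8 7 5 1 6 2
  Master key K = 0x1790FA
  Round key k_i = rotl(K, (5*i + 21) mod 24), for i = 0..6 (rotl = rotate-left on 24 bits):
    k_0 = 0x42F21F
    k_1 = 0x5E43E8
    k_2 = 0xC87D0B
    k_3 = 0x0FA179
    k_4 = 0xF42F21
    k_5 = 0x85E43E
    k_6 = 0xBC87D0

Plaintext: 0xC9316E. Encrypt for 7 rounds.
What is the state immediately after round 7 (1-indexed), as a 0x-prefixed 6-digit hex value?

s_0 = plaintext = 0xC9316E
s_1 = Round(s_0, k_0) = 0x16E548
s_2 = Round(s_1, k_1) = 0x548EE0
s_3 = Round(s_2, k_2) = 0xEE0C2F
s_4 = Round(s_3, k_3) = 0xC2FF4F
s_5 = Round(s_4, k_4) = 0xF4F2D9
s_6 = Round(s_5, k_5) = 0x2D9022
s_7 = Round(s_6, k_6) = 0x022FF5

0x022FF5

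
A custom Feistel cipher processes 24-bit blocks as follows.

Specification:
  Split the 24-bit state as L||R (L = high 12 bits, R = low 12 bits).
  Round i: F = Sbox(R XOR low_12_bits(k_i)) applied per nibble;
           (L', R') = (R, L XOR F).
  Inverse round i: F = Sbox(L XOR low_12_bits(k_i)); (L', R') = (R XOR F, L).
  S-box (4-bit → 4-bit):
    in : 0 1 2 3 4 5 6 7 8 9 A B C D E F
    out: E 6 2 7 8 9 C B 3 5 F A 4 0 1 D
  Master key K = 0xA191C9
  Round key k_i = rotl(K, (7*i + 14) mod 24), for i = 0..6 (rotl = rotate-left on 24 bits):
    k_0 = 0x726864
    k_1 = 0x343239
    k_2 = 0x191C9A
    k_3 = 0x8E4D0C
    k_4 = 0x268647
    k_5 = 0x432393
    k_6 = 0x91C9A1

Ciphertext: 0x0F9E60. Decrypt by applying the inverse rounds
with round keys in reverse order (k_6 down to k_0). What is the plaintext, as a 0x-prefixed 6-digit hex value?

0x8EFC20

s_0 = ciphertext = 0x0F9E60
s_1 = InvRound(s_0, k_6) = 0xBF30F9
s_2 = InvRound(s_1, k_5) = 0x337BF3
s_3 = InvRound(s_2, k_4) = 0x24D337
s_4 = InvRound(s_3, k_3) = 0xEB124D
s_5 = InvRound(s_4, k_2) = 0x067EB1
s_6 = InvRound(s_5, k_1) = 0xC20067
s_7 = InvRound(s_6, k_0) = 0x8EFC20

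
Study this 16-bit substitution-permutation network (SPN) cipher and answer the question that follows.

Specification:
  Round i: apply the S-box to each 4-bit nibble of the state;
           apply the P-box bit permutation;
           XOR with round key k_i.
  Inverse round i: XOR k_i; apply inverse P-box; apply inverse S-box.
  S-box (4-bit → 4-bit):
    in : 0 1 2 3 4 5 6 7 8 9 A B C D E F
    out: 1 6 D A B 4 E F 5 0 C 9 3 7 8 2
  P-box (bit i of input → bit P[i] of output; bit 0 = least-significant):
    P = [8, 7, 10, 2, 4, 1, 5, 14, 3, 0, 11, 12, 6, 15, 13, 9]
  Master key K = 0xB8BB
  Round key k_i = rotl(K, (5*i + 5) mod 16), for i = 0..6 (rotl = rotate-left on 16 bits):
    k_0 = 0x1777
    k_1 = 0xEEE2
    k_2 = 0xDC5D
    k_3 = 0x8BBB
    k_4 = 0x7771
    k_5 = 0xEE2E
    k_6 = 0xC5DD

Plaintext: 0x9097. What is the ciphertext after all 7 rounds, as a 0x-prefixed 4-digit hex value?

s_0 = plaintext = 0x9097
s_1 = Round(s_0, k_0) = 0x12FB
s_2 = Round(s_1, k_1) = 0x57EC
s_3 = Round(s_2, k_2) = 0xA5D4
s_4 = Round(s_3, k_3) = 0xA00D
s_5 = Round(s_4, k_4) = 0x50E9
s_6 = Round(s_5, k_5) = 0x8E26
s_7 = Round(s_6, k_6) = 0xB129

0xB129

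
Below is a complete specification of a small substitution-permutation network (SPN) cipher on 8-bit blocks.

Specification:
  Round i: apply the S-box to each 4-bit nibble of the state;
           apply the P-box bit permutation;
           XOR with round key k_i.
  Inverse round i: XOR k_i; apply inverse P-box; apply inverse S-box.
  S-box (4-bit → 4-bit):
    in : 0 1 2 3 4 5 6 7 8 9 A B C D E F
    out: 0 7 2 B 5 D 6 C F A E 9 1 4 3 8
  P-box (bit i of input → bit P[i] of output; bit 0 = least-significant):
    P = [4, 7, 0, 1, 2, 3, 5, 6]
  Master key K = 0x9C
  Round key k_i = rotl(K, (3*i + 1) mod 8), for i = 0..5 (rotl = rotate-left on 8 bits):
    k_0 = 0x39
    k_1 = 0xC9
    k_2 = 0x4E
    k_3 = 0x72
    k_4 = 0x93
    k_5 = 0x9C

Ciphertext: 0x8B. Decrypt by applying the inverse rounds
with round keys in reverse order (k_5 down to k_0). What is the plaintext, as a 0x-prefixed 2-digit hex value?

s_0 = ciphertext = 0x8B
s_1 = InvRound(s_0, k_5) = 0xC5
s_2 = InvRound(s_1, k_4) = 0xBB
s_3 = InvRound(s_2, k_3) = 0x96
s_4 = InvRound(s_3, k_2) = 0x9E
s_5 = InvRound(s_4, k_1) = 0xB5
s_6 = InvRound(s_5, k_0) = 0xE2

0xE2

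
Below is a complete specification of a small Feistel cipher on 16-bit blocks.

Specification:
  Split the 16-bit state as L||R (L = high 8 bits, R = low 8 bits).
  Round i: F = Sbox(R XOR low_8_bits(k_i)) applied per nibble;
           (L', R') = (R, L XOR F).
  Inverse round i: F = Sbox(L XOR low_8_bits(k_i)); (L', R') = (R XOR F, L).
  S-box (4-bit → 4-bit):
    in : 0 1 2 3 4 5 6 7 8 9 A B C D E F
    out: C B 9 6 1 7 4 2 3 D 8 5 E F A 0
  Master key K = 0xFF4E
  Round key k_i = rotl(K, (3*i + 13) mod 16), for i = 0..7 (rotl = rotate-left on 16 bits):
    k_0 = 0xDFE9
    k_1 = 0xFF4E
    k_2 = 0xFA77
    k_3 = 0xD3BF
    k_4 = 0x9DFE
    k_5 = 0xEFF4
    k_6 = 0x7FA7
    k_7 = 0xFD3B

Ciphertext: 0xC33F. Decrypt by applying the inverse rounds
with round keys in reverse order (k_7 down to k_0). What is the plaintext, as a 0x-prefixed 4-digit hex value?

0xFCFD

s_0 = ciphertext = 0xC33F
s_1 = InvRound(s_0, k_7) = 0x3CC3
s_2 = InvRound(s_1, k_6) = 0x163C
s_3 = InvRound(s_2, k_5) = 0x9516
s_4 = InvRound(s_3, k_4) = 0x5395
s_5 = InvRound(s_4, k_3) = 0x3B53
s_6 = InvRound(s_5, k_2) = 0x4D3B
s_7 = InvRound(s_6, k_1) = 0xFD4D
s_8 = InvRound(s_7, k_0) = 0xFCFD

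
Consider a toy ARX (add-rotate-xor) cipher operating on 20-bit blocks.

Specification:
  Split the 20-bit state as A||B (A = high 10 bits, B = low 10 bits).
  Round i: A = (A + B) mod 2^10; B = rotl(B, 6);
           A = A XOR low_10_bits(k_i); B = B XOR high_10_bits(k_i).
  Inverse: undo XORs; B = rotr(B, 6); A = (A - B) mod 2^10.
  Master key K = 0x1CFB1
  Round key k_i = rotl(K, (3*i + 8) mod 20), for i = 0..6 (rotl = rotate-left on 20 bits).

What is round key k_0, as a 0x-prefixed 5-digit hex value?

K = 0x1CFB1
k_0 = rotl(K, (3*0+8) mod 20) = rotl(K, 8) = 0xFB11C

0xFB11C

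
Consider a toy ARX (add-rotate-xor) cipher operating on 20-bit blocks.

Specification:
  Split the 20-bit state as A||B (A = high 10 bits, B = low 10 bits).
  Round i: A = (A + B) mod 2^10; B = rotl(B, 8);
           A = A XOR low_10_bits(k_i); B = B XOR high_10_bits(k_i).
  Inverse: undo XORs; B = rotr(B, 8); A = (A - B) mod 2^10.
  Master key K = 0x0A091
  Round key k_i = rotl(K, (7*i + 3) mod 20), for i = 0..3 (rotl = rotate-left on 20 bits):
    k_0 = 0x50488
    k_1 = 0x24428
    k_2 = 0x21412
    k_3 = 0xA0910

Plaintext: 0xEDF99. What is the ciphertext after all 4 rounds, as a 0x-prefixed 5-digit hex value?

s_0 = plaintext = 0xEDF99
s_1 = Round(s_0, k_0) = 0xF60A7
s_2 = Round(s_1, k_1) = 0x15FB8
s_3 = Round(s_2, k_2) = 0x0746B
s_4 = Round(s_3, k_3) = 0x66198

0x66198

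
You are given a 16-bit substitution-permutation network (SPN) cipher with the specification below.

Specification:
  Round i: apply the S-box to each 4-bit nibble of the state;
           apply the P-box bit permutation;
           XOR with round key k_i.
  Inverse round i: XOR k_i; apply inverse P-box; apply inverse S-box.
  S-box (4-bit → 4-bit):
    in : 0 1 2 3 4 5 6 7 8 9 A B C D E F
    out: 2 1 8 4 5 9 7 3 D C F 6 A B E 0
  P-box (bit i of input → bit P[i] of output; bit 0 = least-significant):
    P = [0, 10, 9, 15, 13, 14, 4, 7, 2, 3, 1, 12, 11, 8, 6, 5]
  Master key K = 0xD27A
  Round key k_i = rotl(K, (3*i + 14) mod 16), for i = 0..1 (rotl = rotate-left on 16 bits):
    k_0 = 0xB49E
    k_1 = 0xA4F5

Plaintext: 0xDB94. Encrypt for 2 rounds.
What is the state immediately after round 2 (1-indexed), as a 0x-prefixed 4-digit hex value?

0x2534

s_0 = plaintext = 0xDB94
s_1 = Round(s_0, k_0) = 0xBF25
s_2 = Round(s_1, k_1) = 0x2534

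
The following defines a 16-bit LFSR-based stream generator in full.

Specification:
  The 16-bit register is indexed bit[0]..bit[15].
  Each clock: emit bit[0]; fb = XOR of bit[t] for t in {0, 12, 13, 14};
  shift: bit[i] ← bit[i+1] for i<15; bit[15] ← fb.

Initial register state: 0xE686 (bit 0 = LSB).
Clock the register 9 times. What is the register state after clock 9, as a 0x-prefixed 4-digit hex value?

reg_0 = 0xE686
clock 1: out=0, reg = 0x7343
clock 2: out=1, reg = 0x39A1
clock 3: out=1, reg = 0x9CD0
clock 4: out=0, reg = 0xCE68
clock 5: out=0, reg = 0xE734
clock 6: out=0, reg = 0x739A
clock 7: out=0, reg = 0xB9CD
clock 8: out=1, reg = 0xDCE6
clock 9: out=0, reg = 0x6E73

0x6E73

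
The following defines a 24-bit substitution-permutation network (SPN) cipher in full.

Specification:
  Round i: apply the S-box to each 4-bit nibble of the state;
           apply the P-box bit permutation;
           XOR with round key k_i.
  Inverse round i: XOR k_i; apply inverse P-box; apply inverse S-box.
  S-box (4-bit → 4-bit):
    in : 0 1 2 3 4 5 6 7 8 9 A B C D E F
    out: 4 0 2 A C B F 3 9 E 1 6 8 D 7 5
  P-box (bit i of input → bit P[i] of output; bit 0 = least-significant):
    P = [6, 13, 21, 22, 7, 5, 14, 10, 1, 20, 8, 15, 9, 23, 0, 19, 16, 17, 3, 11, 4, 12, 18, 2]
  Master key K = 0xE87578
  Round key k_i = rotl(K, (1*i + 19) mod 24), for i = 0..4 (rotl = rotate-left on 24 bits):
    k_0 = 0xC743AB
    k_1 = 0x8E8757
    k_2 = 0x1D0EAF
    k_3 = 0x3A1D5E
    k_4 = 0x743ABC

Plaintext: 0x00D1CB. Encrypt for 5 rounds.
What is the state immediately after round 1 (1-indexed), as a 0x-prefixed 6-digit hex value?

s_0 = plaintext = 0x00D1CB
s_1 = Round(s_0, k_0) = 0xEB65A2
s_2 = Round(s_1, k_1) = 0x1035CC
s_3 = Round(s_2, k_2) = 0xC58AA5
s_4 = Round(s_3, k_3) = 0x713798
s_5 = Round(s_4, k_4) = 0xAC6ECE

0xEB65A2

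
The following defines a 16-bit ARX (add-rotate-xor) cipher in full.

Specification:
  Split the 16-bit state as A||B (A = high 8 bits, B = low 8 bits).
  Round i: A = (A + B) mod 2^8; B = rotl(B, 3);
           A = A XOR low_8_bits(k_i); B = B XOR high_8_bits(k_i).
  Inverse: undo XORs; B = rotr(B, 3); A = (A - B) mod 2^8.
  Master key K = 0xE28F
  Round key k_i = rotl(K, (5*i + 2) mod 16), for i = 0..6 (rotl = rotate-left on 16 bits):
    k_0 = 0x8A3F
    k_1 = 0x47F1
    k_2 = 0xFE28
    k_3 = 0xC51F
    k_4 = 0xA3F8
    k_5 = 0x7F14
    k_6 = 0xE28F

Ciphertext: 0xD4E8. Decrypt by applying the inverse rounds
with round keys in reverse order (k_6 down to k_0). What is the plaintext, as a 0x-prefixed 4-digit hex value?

0x8FA7

s_0 = ciphertext = 0xD4E8
s_1 = InvRound(s_0, k_6) = 0x1A41
s_2 = InvRound(s_1, k_5) = 0x47C7
s_3 = InvRound(s_2, k_4) = 0x338C
s_4 = InvRound(s_3, k_3) = 0x0329
s_5 = InvRound(s_4, k_2) = 0x31FA
s_6 = InvRound(s_5, k_1) = 0x09B7
s_7 = InvRound(s_6, k_0) = 0x8FA7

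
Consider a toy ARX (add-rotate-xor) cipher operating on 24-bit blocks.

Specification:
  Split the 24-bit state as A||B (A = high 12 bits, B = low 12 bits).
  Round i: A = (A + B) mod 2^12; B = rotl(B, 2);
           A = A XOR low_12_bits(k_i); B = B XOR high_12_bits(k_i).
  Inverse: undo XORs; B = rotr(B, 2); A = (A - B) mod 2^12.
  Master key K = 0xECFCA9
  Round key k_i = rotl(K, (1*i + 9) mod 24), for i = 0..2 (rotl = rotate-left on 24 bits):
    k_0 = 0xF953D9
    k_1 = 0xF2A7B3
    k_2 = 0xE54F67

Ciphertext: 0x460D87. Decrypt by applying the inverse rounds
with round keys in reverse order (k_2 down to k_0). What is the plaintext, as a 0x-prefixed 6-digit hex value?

s_0 = ciphertext = 0x460D87
s_1 = InvRound(s_0, k_2) = 0xE13CF4
s_2 = InvRound(s_1, k_1) = 0x0A98F7
s_3 = InvRound(s_2, k_0) = 0x9989D8

0x9989D8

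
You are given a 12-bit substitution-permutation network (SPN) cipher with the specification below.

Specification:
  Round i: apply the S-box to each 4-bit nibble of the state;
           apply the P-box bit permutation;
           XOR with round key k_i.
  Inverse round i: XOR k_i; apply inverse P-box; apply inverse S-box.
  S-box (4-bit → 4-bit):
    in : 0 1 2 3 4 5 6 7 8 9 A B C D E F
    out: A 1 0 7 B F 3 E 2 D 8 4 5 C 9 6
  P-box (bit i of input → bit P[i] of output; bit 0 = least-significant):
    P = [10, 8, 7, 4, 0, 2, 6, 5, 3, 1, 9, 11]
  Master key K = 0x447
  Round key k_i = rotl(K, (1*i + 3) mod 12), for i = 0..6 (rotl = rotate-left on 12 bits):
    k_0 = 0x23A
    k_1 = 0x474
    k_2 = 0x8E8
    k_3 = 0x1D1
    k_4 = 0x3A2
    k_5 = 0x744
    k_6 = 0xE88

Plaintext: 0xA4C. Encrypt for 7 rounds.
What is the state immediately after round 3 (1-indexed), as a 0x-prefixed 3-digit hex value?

0x219

s_0 = plaintext = 0xA4C
s_1 = Round(s_0, k_0) = 0xE9F
s_2 = Round(s_1, k_1) = 0xD9D
s_3 = Round(s_2, k_2) = 0x219
s_4 = Round(s_3, k_3) = 0x540
s_5 = Round(s_4, k_4) = 0x89D
s_6 = Round(s_5, k_5) = 0x7B7
s_7 = Round(s_6, k_6) = 0x55A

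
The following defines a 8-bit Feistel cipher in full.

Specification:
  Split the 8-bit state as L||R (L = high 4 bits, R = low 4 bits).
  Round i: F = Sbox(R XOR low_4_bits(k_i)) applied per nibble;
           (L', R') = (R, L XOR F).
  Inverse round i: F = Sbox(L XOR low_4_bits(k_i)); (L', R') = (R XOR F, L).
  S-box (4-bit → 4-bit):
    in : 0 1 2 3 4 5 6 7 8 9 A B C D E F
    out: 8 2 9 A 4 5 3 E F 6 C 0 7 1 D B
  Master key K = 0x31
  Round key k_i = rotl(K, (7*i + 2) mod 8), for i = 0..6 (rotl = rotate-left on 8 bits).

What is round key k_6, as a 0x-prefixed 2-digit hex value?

K = 0x31
k_0 = rotl(K, (7*0+2) mod 8) = rotl(K, 2) = 0xC4
k_1 = rotl(K, (7*1+2) mod 8) = rotl(K, 1) = 0x62
k_2 = rotl(K, (7*2+2) mod 8) = rotl(K, 0) = 0x31
k_3 = rotl(K, (7*3+2) mod 8) = rotl(K, 7) = 0x98
k_4 = rotl(K, (7*4+2) mod 8) = rotl(K, 6) = 0x4C
k_5 = rotl(K, (7*5+2) mod 8) = rotl(K, 5) = 0x26
k_6 = rotl(K, (7*6+2) mod 8) = rotl(K, 4) = 0x13

0x13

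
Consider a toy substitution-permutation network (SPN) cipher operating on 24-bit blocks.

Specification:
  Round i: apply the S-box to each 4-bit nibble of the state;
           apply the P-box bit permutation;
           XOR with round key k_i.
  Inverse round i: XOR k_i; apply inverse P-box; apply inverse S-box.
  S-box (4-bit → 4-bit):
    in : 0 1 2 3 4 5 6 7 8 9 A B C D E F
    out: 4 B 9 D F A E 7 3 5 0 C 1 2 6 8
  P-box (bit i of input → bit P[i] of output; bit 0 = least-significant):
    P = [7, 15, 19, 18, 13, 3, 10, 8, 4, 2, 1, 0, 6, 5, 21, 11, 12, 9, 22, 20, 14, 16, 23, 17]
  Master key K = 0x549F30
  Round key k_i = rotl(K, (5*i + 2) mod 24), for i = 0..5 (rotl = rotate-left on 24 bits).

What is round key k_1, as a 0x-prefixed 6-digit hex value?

K = 0x549F30
k_0 = rotl(K, (5*0+2) mod 24) = rotl(K, 2) = 0x527CC1
k_1 = rotl(K, (5*1+2) mod 24) = rotl(K, 7) = 0x4F982A

0x4F982A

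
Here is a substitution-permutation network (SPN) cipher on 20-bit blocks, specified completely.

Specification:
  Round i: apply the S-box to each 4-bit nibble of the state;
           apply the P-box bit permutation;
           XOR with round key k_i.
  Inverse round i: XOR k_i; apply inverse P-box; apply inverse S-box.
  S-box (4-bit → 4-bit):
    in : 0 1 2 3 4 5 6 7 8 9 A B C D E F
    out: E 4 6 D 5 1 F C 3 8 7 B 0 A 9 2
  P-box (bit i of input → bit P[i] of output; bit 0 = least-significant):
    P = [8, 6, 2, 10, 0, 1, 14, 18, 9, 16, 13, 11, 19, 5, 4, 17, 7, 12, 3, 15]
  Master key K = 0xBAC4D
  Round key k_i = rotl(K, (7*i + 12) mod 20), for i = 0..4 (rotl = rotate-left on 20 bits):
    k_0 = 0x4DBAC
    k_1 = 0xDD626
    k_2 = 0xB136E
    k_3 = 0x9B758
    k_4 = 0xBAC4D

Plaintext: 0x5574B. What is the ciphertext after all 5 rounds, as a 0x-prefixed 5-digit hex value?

0x27754

s_0 = plaintext = 0x5574B
s_1 = Round(s_0, k_0) = 0xCB66D
s_2 = Round(s_1, k_1) = 0x2B845
s_3 = Round(s_2, k_2) = 0x04047
s_4 = Round(s_3, k_3) = 0x04B45
s_5 = Round(s_4, k_4) = 0x27754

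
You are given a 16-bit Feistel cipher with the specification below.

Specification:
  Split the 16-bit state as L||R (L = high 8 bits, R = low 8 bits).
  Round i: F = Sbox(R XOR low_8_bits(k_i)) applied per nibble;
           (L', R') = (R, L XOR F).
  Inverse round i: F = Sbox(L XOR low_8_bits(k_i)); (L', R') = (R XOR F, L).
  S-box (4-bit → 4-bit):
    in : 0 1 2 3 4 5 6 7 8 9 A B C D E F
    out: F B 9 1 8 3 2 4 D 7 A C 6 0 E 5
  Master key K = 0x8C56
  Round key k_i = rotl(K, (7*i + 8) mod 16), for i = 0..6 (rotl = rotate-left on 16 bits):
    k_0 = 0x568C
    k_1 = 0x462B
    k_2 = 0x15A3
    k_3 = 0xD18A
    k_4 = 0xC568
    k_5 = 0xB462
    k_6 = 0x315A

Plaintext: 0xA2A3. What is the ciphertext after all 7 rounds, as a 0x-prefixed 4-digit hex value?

s_0 = plaintext = 0xA2A3
s_1 = Round(s_0, k_0) = 0xA337
s_2 = Round(s_1, k_1) = 0x3715
s_3 = Round(s_2, k_2) = 0x15F5
s_4 = Round(s_3, k_3) = 0xF550
s_5 = Round(s_4, k_4) = 0x50E8
s_6 = Round(s_5, k_5) = 0xE88A
s_7 = Round(s_6, k_6) = 0x8AE7

0x8AE7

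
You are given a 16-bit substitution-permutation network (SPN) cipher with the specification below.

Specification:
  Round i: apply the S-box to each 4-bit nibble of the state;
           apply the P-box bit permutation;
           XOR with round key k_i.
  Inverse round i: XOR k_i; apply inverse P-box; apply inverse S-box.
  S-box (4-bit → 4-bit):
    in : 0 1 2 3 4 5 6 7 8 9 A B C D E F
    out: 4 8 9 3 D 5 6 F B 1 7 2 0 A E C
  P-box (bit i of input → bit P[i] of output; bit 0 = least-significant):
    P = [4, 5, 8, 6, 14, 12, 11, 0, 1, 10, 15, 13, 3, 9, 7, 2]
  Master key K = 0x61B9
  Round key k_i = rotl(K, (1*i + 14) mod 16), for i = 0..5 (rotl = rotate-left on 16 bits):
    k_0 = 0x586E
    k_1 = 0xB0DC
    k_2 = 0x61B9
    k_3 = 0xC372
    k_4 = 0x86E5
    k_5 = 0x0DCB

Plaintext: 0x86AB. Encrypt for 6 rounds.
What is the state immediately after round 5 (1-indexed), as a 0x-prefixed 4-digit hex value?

0x60FC

s_0 = plaintext = 0x86AB
s_1 = Round(s_0, k_0) = 0x8642
s_2 = Round(s_1, k_1) = 0x7E81
s_3 = Round(s_2, k_2) = 0x9774
s_4 = Round(s_3, k_3) = 0x3E29
s_5 = Round(s_4, k_4) = 0x60FC
s_6 = Round(s_5, k_5) = 0x874A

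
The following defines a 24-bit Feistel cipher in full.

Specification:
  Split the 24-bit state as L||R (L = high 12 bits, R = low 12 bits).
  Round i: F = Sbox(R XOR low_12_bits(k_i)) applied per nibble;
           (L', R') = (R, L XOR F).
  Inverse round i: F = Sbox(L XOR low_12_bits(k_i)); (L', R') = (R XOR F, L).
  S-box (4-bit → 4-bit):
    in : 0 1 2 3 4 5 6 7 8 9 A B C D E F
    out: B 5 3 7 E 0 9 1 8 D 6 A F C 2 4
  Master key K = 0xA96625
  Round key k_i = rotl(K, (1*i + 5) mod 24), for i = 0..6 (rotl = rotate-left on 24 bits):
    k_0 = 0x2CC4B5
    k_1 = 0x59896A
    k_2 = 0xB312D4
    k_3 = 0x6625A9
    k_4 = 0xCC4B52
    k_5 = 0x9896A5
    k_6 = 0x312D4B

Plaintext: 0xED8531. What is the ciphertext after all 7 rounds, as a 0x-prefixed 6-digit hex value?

0xB28522

s_0 = plaintext = 0xED8531
s_1 = Round(s_0, k_0) = 0x531B56
s_2 = Round(s_1, k_1) = 0xB5664E
s_3 = Round(s_2, k_2) = 0x64E580
s_4 = Round(s_3, k_3) = 0x580D73
s_5 = Round(s_4, k_4) = 0xD73CB5
s_6 = Round(s_5, k_5) = 0xCB5B28
s_7 = Round(s_6, k_6) = 0xB28522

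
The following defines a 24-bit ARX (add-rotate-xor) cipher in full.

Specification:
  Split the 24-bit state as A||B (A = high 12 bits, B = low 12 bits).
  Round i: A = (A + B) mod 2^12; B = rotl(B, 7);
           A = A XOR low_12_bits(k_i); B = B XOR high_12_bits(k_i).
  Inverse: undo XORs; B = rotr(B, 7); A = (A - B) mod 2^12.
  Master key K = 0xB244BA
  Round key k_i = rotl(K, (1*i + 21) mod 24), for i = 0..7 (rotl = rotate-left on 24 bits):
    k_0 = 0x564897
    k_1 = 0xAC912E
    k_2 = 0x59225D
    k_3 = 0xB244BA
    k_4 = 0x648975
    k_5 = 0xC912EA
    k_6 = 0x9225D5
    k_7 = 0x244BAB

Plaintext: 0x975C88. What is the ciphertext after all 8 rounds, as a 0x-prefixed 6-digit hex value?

s_0 = plaintext = 0x975C88
s_1 = Round(s_0, k_0) = 0xD6A100
s_2 = Round(s_1, k_1) = 0xF44AC1
s_3 = Round(s_2, k_2) = 0x858544
s_4 = Round(s_3, k_3) = 0x92690E
s_5 = Round(s_4, k_4) = 0xB41100
s_6 = Round(s_5, k_5) = 0xEABC99
s_7 = Round(s_6, k_6) = 0xE915C6
s_8 = Round(s_7, k_7) = 0xFFC16A

0xFFC16A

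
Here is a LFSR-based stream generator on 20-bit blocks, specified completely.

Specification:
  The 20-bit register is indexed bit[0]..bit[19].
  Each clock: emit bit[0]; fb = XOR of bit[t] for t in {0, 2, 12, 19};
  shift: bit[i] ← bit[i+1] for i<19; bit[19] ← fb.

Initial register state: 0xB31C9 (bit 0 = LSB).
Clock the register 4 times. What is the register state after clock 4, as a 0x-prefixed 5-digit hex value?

reg_0 = 0xB31C9
clock 1: out=1, reg = 0xD98E4
clock 2: out=0, reg = 0xECC72
clock 3: out=0, reg = 0xF6639
clock 4: out=1, reg = 0x7B31C

0x7B31C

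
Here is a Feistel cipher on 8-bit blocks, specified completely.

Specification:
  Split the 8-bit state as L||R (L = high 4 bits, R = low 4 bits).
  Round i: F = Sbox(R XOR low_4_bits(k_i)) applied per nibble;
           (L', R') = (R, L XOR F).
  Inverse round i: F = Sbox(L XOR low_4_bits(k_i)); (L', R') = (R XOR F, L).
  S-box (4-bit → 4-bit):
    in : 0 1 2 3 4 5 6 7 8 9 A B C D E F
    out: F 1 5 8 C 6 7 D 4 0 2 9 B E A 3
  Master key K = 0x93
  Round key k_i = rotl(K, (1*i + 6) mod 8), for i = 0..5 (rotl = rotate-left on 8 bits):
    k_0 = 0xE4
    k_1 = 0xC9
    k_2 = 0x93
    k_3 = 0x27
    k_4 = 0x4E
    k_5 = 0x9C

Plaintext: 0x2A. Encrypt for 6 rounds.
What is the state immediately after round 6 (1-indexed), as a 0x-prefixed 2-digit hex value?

0x7B

s_0 = plaintext = 0x2A
s_1 = Round(s_0, k_0) = 0xA8
s_2 = Round(s_1, k_1) = 0x8B
s_3 = Round(s_2, k_2) = 0xBC
s_4 = Round(s_3, k_3) = 0xC2
s_5 = Round(s_4, k_4) = 0x27
s_6 = Round(s_5, k_5) = 0x7B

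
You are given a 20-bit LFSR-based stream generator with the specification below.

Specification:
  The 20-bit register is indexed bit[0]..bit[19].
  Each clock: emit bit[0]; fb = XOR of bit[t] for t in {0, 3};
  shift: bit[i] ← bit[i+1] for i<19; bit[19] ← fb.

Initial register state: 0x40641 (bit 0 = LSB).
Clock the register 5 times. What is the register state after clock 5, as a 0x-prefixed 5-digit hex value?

reg_0 = 0x40641
clock 1: out=1, reg = 0xA0320
clock 2: out=0, reg = 0x50190
clock 3: out=0, reg = 0x280C8
clock 4: out=0, reg = 0x94064
clock 5: out=0, reg = 0x4A032

0x4A032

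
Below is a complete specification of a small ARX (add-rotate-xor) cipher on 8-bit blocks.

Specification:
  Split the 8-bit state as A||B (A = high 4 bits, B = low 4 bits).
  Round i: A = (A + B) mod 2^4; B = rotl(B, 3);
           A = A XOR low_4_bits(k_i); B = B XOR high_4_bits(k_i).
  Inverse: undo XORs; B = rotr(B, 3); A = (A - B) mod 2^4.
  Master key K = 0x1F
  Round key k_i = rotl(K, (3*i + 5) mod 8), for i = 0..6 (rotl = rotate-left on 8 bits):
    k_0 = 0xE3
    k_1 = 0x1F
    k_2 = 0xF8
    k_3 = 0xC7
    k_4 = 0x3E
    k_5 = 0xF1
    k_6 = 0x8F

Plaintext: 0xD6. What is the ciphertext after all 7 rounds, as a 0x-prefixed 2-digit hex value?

s_0 = plaintext = 0xD6
s_1 = Round(s_0, k_0) = 0x0D
s_2 = Round(s_1, k_1) = 0x2F
s_3 = Round(s_2, k_2) = 0x90
s_4 = Round(s_3, k_3) = 0xEC
s_5 = Round(s_4, k_4) = 0x45
s_6 = Round(s_5, k_5) = 0x85
s_7 = Round(s_6, k_6) = 0x22

0x22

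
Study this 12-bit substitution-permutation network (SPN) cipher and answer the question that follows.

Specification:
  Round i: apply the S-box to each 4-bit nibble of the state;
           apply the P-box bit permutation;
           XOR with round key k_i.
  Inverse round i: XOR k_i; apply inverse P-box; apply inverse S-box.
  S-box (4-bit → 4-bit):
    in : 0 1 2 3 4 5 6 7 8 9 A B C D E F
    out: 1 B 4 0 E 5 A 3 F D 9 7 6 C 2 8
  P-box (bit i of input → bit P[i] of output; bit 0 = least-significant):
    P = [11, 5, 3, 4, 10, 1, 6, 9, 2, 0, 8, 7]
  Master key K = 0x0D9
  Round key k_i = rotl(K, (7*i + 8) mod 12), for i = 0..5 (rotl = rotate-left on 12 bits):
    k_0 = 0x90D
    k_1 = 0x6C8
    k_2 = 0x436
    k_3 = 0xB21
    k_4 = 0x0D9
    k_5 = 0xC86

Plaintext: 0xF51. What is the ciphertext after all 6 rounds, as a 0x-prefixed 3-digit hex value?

0xF25

s_0 = plaintext = 0xF51
s_1 = Round(s_0, k_0) = 0x5FD
s_2 = Round(s_1, k_1) = 0x5D4
s_3 = Round(s_2, k_2) = 0x74A
s_4 = Round(s_3, k_3) = 0x176
s_5 = Round(s_4, k_4) = 0x46E
s_6 = Round(s_5, k_5) = 0xF25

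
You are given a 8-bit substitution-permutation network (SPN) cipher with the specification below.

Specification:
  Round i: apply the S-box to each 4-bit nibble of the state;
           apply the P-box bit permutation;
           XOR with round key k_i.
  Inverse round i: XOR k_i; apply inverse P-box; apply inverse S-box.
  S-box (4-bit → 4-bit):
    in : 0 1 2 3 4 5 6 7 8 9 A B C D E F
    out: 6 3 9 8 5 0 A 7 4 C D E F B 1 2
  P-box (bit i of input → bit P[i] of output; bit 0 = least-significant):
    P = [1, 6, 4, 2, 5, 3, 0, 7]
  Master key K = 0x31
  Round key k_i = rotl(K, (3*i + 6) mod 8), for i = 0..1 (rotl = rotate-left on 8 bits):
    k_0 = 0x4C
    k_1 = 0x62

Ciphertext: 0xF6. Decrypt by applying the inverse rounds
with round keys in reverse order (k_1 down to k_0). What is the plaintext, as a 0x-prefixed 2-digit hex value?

s_0 = ciphertext = 0xF6
s_1 = InvRound(s_0, k_1) = 0x39
s_2 = InvRound(s_1, k_0) = 0x4B

0x4B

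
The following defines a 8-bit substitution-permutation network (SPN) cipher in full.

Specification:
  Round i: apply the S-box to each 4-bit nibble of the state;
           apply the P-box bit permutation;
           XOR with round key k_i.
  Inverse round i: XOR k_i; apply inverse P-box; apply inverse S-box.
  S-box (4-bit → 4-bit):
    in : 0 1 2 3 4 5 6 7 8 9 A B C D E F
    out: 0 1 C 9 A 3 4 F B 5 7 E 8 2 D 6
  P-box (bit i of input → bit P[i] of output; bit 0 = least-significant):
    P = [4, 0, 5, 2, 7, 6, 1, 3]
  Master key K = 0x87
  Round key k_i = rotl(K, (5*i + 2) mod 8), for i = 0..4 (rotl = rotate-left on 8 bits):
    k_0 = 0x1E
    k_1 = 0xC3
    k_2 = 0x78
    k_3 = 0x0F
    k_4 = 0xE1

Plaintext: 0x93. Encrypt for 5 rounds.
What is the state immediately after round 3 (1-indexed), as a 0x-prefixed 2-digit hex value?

s_0 = plaintext = 0x93
s_1 = Round(s_0, k_0) = 0x88
s_2 = Round(s_1, k_1) = 0x1E
s_3 = Round(s_2, k_2) = 0xCC
s_4 = Round(s_3, k_3) = 0x03
s_5 = Round(s_4, k_4) = 0xF5

0xCC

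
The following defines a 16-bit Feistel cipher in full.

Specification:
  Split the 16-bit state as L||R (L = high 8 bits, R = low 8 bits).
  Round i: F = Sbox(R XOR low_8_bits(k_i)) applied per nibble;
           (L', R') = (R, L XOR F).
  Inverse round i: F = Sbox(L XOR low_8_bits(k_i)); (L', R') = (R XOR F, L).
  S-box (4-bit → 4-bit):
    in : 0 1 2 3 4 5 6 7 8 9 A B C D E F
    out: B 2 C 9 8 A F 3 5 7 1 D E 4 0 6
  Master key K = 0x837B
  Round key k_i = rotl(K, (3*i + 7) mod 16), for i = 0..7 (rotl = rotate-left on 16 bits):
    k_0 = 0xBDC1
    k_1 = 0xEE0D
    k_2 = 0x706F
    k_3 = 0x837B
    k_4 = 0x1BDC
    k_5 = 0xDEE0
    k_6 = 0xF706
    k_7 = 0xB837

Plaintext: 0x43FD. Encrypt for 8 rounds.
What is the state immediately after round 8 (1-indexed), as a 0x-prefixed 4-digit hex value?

s_0 = plaintext = 0x43FD
s_1 = Round(s_0, k_0) = 0xFDDD
s_2 = Round(s_1, k_1) = 0xDDB6
s_3 = Round(s_2, k_2) = 0xB69A
s_4 = Round(s_3, k_3) = 0x9AB4
s_5 = Round(s_4, k_4) = 0xB46F
s_6 = Round(s_5, k_5) = 0x6FE2
s_7 = Round(s_6, k_6) = 0xE267
s_8 = Round(s_7, k_7) = 0x6749

0x6749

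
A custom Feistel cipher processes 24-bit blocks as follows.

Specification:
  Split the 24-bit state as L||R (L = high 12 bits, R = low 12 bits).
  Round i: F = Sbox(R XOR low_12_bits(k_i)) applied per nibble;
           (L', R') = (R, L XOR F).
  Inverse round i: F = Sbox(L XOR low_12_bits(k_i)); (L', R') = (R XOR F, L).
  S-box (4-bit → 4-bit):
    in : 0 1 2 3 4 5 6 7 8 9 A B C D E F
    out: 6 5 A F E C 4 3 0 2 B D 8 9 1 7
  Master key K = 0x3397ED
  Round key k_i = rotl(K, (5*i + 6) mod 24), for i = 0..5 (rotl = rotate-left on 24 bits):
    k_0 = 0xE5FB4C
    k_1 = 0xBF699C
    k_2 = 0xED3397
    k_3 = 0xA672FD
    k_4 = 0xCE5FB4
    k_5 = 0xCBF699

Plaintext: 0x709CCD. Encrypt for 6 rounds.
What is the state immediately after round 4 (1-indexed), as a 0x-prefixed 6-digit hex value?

s_0 = plaintext = 0x709CCD
s_1 = Round(s_0, k_0) = 0xCCD40C
s_2 = Round(s_1, k_1) = 0x40C5EB
s_3 = Round(s_2, k_2) = 0x5EB034
s_4 = Round(s_3, k_3) = 0x034F69
s_5 = Round(s_4, k_4) = 0xF696AD
s_6 = Round(s_5, k_5) = 0x6AD997

0x034F69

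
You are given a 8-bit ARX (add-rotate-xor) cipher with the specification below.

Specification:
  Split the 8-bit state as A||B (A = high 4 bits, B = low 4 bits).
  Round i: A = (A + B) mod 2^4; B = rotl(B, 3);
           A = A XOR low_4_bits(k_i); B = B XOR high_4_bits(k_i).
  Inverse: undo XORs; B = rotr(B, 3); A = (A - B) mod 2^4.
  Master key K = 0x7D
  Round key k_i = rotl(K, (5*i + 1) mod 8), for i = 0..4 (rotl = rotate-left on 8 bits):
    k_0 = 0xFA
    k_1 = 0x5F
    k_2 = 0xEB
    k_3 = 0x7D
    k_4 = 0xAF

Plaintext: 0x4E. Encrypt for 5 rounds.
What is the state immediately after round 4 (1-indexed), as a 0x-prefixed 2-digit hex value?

s_0 = plaintext = 0x4E
s_1 = Round(s_0, k_0) = 0x88
s_2 = Round(s_1, k_1) = 0xF1
s_3 = Round(s_2, k_2) = 0xB6
s_4 = Round(s_3, k_3) = 0xC4
s_5 = Round(s_4, k_4) = 0xF8

0xC4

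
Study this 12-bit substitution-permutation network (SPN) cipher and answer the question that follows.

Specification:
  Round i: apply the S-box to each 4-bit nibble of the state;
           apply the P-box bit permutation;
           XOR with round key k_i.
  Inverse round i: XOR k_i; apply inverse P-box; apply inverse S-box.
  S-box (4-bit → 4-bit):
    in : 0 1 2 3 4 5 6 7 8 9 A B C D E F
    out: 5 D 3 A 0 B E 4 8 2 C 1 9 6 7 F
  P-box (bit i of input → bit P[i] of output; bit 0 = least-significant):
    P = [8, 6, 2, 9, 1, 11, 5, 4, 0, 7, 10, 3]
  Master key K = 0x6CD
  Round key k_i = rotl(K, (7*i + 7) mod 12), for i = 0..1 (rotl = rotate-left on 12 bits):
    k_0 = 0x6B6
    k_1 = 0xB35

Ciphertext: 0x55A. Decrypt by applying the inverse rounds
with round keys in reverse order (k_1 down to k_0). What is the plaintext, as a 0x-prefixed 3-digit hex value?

s_0 = ciphertext = 0x55A
s_1 = InvRound(s_0, k_1) = 0x1E6
s_2 = InvRound(s_1, k_0) = 0x785

0x785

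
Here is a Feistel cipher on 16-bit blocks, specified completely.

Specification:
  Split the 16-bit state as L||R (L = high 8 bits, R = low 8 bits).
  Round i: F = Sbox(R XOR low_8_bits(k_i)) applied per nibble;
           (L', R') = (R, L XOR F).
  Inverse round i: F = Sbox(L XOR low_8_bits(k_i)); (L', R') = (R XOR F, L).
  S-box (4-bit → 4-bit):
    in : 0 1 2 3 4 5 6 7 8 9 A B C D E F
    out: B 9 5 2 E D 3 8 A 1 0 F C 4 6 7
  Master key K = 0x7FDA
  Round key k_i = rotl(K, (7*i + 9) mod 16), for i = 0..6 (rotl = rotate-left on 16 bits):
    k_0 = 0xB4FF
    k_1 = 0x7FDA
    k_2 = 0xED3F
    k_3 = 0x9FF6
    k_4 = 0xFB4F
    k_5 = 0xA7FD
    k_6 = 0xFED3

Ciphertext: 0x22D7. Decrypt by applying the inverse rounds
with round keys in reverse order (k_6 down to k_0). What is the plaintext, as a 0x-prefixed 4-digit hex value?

s_0 = ciphertext = 0x22D7
s_1 = InvRound(s_0, k_6) = 0xAE22
s_2 = InvRound(s_1, k_5) = 0xF0AE
s_3 = InvRound(s_2, k_4) = 0x59F0
s_4 = InvRound(s_3, k_3) = 0xF759
s_5 = InvRound(s_4, k_2) = 0x93F7
s_6 = InvRound(s_5, k_1) = 0x1693
s_7 = InvRound(s_6, k_0) = 0xF216

0xF216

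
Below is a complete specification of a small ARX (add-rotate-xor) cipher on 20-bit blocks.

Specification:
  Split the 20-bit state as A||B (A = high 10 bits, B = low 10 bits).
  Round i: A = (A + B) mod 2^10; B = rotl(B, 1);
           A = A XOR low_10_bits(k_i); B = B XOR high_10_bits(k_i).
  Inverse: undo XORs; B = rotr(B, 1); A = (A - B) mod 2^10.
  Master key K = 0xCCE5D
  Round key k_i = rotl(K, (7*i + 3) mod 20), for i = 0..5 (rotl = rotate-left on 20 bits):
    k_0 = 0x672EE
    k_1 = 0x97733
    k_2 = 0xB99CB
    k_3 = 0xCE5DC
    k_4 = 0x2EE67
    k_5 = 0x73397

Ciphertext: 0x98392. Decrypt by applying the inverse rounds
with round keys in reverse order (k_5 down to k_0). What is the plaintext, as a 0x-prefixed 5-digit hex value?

0x23AFA

s_0 = ciphertext = 0x98392
s_1 = InvRound(s_0, k_5) = 0x3212F
s_2 = InvRound(s_1, k_4) = 0x794CA
s_3 = InvRound(s_2, k_3) = 0x103F9
s_4 = InvRound(s_3, k_2) = 0xBF28F
s_5 = InvRound(s_4, k_1) = 0x59869
s_6 = InvRound(s_5, k_0) = 0x23AFA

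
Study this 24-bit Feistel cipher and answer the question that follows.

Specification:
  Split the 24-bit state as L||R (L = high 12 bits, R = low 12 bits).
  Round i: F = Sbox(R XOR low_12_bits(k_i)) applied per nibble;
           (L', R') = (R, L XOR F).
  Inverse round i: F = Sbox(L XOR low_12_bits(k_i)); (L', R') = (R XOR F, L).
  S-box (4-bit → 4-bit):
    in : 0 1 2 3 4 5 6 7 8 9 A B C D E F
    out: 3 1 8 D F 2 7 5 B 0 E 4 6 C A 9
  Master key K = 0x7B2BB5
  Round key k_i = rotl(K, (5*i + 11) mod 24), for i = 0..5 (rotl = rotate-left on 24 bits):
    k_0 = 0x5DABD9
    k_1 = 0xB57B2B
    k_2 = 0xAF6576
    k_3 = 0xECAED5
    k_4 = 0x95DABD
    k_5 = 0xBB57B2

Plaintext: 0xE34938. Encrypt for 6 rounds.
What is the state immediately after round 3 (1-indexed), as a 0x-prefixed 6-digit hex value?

0x5725AA

s_0 = plaintext = 0xE34938
s_1 = Round(s_0, k_0) = 0x938695
s_2 = Round(s_1, k_1) = 0x695572
s_3 = Round(s_2, k_2) = 0x5725AA
s_4 = Round(s_3, k_3) = 0x5AA12B
s_5 = Round(s_4, k_4) = 0x12B1AD
s_6 = Round(s_5, k_5) = 0x1AD632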